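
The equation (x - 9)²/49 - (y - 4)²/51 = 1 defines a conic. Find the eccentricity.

Center (9, 4). The positive term is the x-term, so the transverse axis is horizontal; a² = 49, b² = 51.
c² = a² + b² = 100, so c = 10.
e = c/a = 10/7.

e = 10/7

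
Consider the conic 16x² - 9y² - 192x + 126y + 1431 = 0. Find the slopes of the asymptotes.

4/3 and -4/3

Group: 16(x² - 12x) -9(y² - 14y) = -1431
Complete the square: 16(x - 6)² -9(y - 7)² = -1431 + 576 - 441 = -1296
Dividing both sides by -1296: (y - 7)²/144 - (x - 6)²/81 = 1
Hyperbola, center (6, 7), transverse axis vertical; a² = 144, b² = 81.
For a vertical hyperbola the asymptotes have slope ±a/b.
Here that is ±12/9 = ±4/3.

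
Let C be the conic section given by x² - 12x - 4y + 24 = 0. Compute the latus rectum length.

Only x is squared. Complete the square in x: (x - 6)² = 4(y + 3).
Vertex (6, -3); 4p = 4 so p = 1. Opens up.
Latus rectum length = |4p| = 4.

4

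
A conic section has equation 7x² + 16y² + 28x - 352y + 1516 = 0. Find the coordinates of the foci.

7(x² + 4x) + 16(y² - 22y) = -1516
Complete the square: 7(x + 2)² + 16(y - 11)² = -1516 + 28 + 1936 = 448
Divide by 448: (x + 2)²/64 + (y - 11)²/28 = 1
Ellipse, center (-2, 11), major axis horizontal; a² = 64, b² = 28.
c² = a² - b² = 64 - 28 = 36, so c = 6.
Foci lie on the horizontal axis through the center: (h ± c, k).

(-8, 11) and (4, 11)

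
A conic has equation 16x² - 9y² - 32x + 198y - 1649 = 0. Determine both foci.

Rearranging, 16(x² - 2x) -9(y² - 22y) = 1649.
Complete the square in x and y: 16(x - 1)² -9(y - 11)² = 1649 + 16 - 1089 = 576
Divide through by 576 to get (x - 1)²/36 - (y - 11)²/64 = 1.
Hyperbola, center (1, 11), transverse axis horizontal; a² = 36, b² = 64.
c² = a² + b² = 36 + 64 = 100, so c = 10.
Foci lie on the horizontal axis through the center: (h ± c, k).

(-9, 11) and (11, 11)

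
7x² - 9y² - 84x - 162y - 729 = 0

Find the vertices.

Group the x- and y-terms: 7(x² - 12x) -9(y² + 18y) = 729
Complete the square in x and y: 7(x - 6)² -9(y + 9)² = 729 + 252 - 729 = 252
Divide by 252: (x - 6)²/36 - (y + 9)²/28 = 1
Hyperbola, center (6, -9), transverse axis horizontal; a² = 36, b² = 28.
a = 6. Vertices at (h ± a, k).

(0, -9) and (12, -9)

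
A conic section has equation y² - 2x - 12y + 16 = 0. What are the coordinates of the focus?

Only y is squared. Complete the square in y: (y - 6)² = 2(x + 10).
Vertex (-10, 6); 4p = 2 so p = 1/2. Opens right.
Focus is p units from the vertex along the axis: (h + p, k).

(-19/2, 6)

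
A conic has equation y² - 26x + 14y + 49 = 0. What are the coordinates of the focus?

Only y is squared. Complete the square in y: (y + 7)² = 26x.
Vertex (0, -7); 4p = 26 so p = 13/2. Opens right.
Focus is p units from the vertex along the axis: (h + p, k).

(13/2, -7)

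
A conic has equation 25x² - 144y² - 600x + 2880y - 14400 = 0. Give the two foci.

25(x² - 24x) -144(y² - 20y) = 14400
Complete the square in x and y: 25(x - 12)² -144(y - 10)² = 14400 + 3600 - 14400 = 3600
Divide through by 3600 to get (x - 12)²/144 - (y - 10)²/25 = 1.
Hyperbola, center (12, 10), transverse axis horizontal; a² = 144, b² = 25.
c² = a² + b² = 144 + 25 = 169, so c = 13.
Foci lie on the horizontal axis through the center: (h ± c, k).

(-1, 10) and (25, 10)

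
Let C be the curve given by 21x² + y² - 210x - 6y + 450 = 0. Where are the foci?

(5, 3 - 4√5) and (5, 3 + 4√5)

Collect terms: 21(x² - 10x) + (y² - 6y) = -450
Complete the square in x and y: 21(x - 5)² + (y - 3)² = -450 + 525 + 9 = 84
Dividing both sides by 84: (x - 5)²/4 + (y - 3)²/84 = 1
Ellipse, center (5, 3), major axis vertical; a² = 84, b² = 4.
c² = a² - b² = 84 - 4 = 80, so c = 4√5.
Foci lie on the vertical axis through the center: (h, k ± c).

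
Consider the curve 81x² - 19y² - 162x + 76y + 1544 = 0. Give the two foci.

Rearranging, 81(x² - 2x) -19(y² - 4y) = -1544.
81(x - 1)² -19(y - 2)² = -1544 + 81 - 76 = -1539
Divide through by -1539 to get (y - 2)²/81 - (x - 1)²/19 = 1.
Hyperbola, center (1, 2), transverse axis vertical; a² = 81, b² = 19.
c² = a² + b² = 81 + 19 = 100, so c = 10.
Foci lie on the vertical axis through the center: (h, k ± c).

(1, -8) and (1, 12)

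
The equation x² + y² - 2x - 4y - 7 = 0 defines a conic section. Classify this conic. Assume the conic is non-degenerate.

No xy term. Coefficients of x² and y² are A = 1, C = 1.
A = C (same sign) ⇒ circle.

circle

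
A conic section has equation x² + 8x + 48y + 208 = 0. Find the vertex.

Only x is squared. Complete the square in x: (x + 4)² = -48(y + 4).
Vertex (-4, -4); 4p = -48 so p = -12. Opens down.

(-4, -4)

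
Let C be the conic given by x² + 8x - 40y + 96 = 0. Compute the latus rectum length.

Only x is squared. Complete the square in x: (x + 4)² = 40(y - 2).
Vertex (-4, 2); 4p = 40 so p = 10. Opens up.
Latus rectum length = |4p| = 40.

40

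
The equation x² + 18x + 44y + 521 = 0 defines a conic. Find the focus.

(-9, -21)

Only x is squared. Complete the square in x: (x + 9)² = -44(y + 10).
Vertex (-9, -10); 4p = -44 so p = -11. Opens down.
Focus is p units from the vertex along the axis: (h, k + p).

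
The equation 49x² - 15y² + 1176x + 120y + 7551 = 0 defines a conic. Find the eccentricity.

e = 8/7

49(x² + 24x) -15(y² - 8y) = -7551
Complete the square: 49(x + 12)² -15(y - 4)² = -7551 + 7056 - 240 = -735
Divide through by -735 to get (y - 4)²/49 - (x + 12)²/15 = 1.
Hyperbola, center (-12, 4), transverse axis vertical; a² = 49, b² = 15.
c² = a² + b² = 64, so c = 8.
e = c/a = 8/7.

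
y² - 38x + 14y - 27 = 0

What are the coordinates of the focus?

Only y is squared. Complete the square in y: (y + 7)² = 38(x + 2).
Vertex (-2, -7); 4p = 38 so p = 19/2. Opens right.
Focus is p units from the vertex along the axis: (h + p, k).

(15/2, -7)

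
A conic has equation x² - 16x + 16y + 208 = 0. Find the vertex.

Only x is squared. Complete the square in x: (x - 8)² = -16(y + 9).
Vertex (8, -9); 4p = -16 so p = -4. Opens down.

(8, -9)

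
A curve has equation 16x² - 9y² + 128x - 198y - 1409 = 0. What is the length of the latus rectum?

64/3

Group: 16(x² + 8x) -9(y² + 22y) = 1409
Complete the square: 16(x + 4)² -9(y + 11)² = 1409 + 256 - 1089 = 576
Dividing both sides by 576: (x + 4)²/36 - (y + 11)²/64 = 1
Hyperbola, center (-4, -11), transverse axis horizontal; a² = 36, b² = 64.
Latus rectum length = 2b²/a = 2·64/6 = 64/3.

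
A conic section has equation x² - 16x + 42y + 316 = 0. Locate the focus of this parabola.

(8, -33/2)

Only x is squared. Complete the square in x: (x - 8)² = -42(y + 6).
Vertex (8, -6); 4p = -42 so p = -21/2. Opens down.
Focus is p units from the vertex along the axis: (h, k + p).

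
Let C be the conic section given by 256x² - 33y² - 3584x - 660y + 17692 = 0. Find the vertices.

Group the x- and y-terms: 256(x² - 14x) -33(y² + 20y) = -17692
Complete the square: 256(x - 7)² -33(y + 10)² = -17692 + 12544 - 3300 = -8448
Divide through by -8448 to get (y + 10)²/256 - (x - 7)²/33 = 1.
Hyperbola, center (7, -10), transverse axis vertical; a² = 256, b² = 33.
a = 16. Vertices at (h, k ± a).

(7, -26) and (7, 6)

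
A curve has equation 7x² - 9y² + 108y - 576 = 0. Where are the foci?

(-8, 6) and (8, 6)

Group the x- and y-terms: 7x² -9(y² - 12y) = 576
Completing the square gives 7x² -9(y - 6)² = 576 + 0 - 324 = 252.
Divide by 252: x²/36 - (y - 6)²/28 = 1
Hyperbola, center (0, 6), transverse axis horizontal; a² = 36, b² = 28.
c² = a² + b² = 36 + 28 = 64, so c = 8.
Foci lie on the horizontal axis through the center: (h ± c, k).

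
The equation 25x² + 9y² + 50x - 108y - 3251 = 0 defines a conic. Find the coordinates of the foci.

Rearranging, 25(x² + 2x) + 9(y² - 12y) = 3251.
Complete the square in x and y: 25(x + 1)² + 9(y - 6)² = 3251 + 25 + 324 = 3600
Dividing both sides by 3600: (x + 1)²/144 + (y - 6)²/400 = 1
Ellipse, center (-1, 6), major axis vertical; a² = 400, b² = 144.
c² = a² - b² = 400 - 144 = 256, so c = 16.
Foci lie on the vertical axis through the center: (h, k ± c).

(-1, -10) and (-1, 22)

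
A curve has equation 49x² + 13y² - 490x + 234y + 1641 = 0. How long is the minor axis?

Group the x- and y-terms: 49(x² - 10x) + 13(y² + 18y) = -1641
Complete the square in x and y: 49(x - 5)² + 13(y + 9)² = -1641 + 1225 + 1053 = 637
Dividing both sides by 637: (x - 5)²/13 + (y + 9)²/49 = 1
Ellipse, center (5, -9), major axis vertical; a² = 49, b² = 13.
b² = 13 so b = √13; the minor axis has length 2b = 2√13.

2√13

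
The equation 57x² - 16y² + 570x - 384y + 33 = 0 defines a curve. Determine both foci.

(-5, -12 - √73) and (-5, -12 + √73)

Group the x- and y-terms: 57(x² + 10x) -16(y² + 24y) = -33
Complete the square in x and y: 57(x + 5)² -16(y + 12)² = -33 + 1425 - 2304 = -912
Divide by -912: (y + 12)²/57 - (x + 5)²/16 = 1
Hyperbola, center (-5, -12), transverse axis vertical; a² = 57, b² = 16.
c² = a² + b² = 57 + 16 = 73, so c = √73.
Foci lie on the vertical axis through the center: (h, k ± c).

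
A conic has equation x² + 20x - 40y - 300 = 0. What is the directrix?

Only x is squared. Complete the square in x: (x + 10)² = 40(y + 10).
Vertex (-10, -10); 4p = 40 so p = 10. Opens up.
Directrix is the horizontal line y = k − p = -10 − (10) = -20.

y = -20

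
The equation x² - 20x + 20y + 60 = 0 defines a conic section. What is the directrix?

Only x is squared. Complete the square in x: (x - 10)² = -20(y - 2).
Vertex (10, 2); 4p = -20 so p = -5. Opens down.
Directrix is the horizontal line y = k − p = 2 − (-5) = 7.

y = 7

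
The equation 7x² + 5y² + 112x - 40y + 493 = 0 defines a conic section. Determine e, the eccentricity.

Group: 7(x² + 16x) + 5(y² - 8y) = -493
Completing the square gives 7(x + 8)² + 5(y - 4)² = -493 + 448 + 80 = 35.
Divide by 35: (x + 8)²/5 + (y - 4)²/7 = 1
Ellipse, center (-8, 4), major axis vertical; a² = 7, b² = 5.
c² = a² - b² = 2, so c = √2.
e = c/a = √2/√7 = √14/7.

e = √14/7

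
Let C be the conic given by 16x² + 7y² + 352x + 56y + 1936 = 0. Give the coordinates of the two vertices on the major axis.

Rearranging, 16(x² + 22x) + 7(y² + 8y) = -1936.
Complete the square: 16(x + 11)² + 7(y + 4)² = -1936 + 1936 + 112 = 112
Divide by 112: (x + 11)²/7 + (y + 4)²/16 = 1
Ellipse, center (-11, -4), major axis vertical; a² = 16, b² = 7.
a = 4. Vertices at (h, k ± a).

(-11, -8) and (-11, 0)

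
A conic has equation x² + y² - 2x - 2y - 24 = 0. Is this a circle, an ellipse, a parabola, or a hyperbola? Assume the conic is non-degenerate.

circle

No xy term. Coefficients of x² and y² are A = 1, C = 1.
A = C (same sign) ⇒ circle.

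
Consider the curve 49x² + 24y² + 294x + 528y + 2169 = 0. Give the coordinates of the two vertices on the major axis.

(-3, -18) and (-3, -4)

Group the x- and y-terms: 49(x² + 6x) + 24(y² + 22y) = -2169
Complete the square: 49(x + 3)² + 24(y + 11)² = -2169 + 441 + 2904 = 1176
Divide through by 1176 to get (x + 3)²/24 + (y + 11)²/49 = 1.
Ellipse, center (-3, -11), major axis vertical; a² = 49, b² = 24.
a = 7. Vertices at (h, k ± a).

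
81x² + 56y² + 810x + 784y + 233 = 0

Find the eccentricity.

Rearranging, 81(x² + 10x) + 56(y² + 14y) = -233.
Complete the square: 81(x + 5)² + 56(y + 7)² = -233 + 2025 + 2744 = 4536
Divide through by 4536 to get (x + 5)²/56 + (y + 7)²/81 = 1.
Ellipse, center (-5, -7), major axis vertical; a² = 81, b² = 56.
c² = a² - b² = 25, so c = 5.
e = c/a = 5/9.

e = 5/9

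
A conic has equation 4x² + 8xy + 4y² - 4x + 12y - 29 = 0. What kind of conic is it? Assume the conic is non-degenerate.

A = 4, B = 8, C = 4.
Discriminant B² − 4AC = 8² − 4·4·4 = 0.
B² − 4AC = 0 ⇒ parabola.

parabola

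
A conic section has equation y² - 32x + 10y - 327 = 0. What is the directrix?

Only y is squared. Complete the square in y: (y + 5)² = 32(x + 11).
Vertex (-11, -5); 4p = 32 so p = 8. Opens right.
Directrix is the vertical line x = h − p = -11 − (8) = -19.

x = -19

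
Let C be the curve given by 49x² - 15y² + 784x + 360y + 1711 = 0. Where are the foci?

(-8, 4) and (-8, 20)

Group the x- and y-terms: 49(x² + 16x) -15(y² - 24y) = -1711
Complete the square: 49(x + 8)² -15(y - 12)² = -1711 + 3136 - 2160 = -735
Divide by -735: (y - 12)²/49 - (x + 8)²/15 = 1
Hyperbola, center (-8, 12), transverse axis vertical; a² = 49, b² = 15.
c² = a² + b² = 49 + 15 = 64, so c = 8.
Foci lie on the vertical axis through the center: (h, k ± c).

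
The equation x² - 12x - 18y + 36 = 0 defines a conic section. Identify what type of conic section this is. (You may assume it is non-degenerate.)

No xy term. Coefficients of x² and y² are A = 1, C = 0.
Exactly one squared variable ⇒ parabola.

parabola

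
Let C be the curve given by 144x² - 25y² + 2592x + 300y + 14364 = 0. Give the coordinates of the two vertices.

144(x² + 18x) -25(y² - 12y) = -14364
Complete the square in x and y: 144(x + 9)² -25(y - 6)² = -14364 + 11664 - 900 = -3600
Dividing both sides by -3600: (y - 6)²/144 - (x + 9)²/25 = 1
Hyperbola, center (-9, 6), transverse axis vertical; a² = 144, b² = 25.
a = 12. Vertices at (h, k ± a).

(-9, -6) and (-9, 18)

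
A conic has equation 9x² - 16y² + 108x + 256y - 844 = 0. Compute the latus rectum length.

9/2

9(x² + 12x) -16(y² - 16y) = 844
9(x + 6)² -16(y - 8)² = 844 + 324 - 1024 = 144
Dividing both sides by 144: (x + 6)²/16 - (y - 8)²/9 = 1
Hyperbola, center (-6, 8), transverse axis horizontal; a² = 16, b² = 9.
Latus rectum length = 2b²/a = 2·9/4 = 9/2.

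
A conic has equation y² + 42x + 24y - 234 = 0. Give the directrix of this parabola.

x = 39/2

Only y is squared. Complete the square in y: (y + 12)² = -42(x - 9).
Vertex (9, -12); 4p = -42 so p = -21/2. Opens left.
Directrix is the vertical line x = h − p = 9 − (-21/2) = 39/2.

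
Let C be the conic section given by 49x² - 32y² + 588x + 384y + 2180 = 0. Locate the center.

(-6, 6)

Rearranging, 49(x² + 12x) -32(y² - 12y) = -2180.
49(x + 6)² -32(y - 6)² = -2180 + 1764 - 1152 = -1568
Divide through by -1568 to get (y - 6)²/49 - (x + 6)²/32 = 1.
Hyperbola with center (-6, 6).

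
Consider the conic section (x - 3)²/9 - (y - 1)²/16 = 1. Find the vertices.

(0, 1) and (6, 1)

Center (3, 1). The positive term is the x-term, so the transverse axis is horizontal; a² = 9, b² = 16.
a = 3. Vertices at (h ± a, k).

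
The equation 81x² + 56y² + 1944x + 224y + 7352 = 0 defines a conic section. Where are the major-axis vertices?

Collect terms: 81(x² + 24x) + 56(y² + 4y) = -7352
Complete the square: 81(x + 12)² + 56(y + 2)² = -7352 + 11664 + 224 = 4536
Divide by 4536: (x + 12)²/56 + (y + 2)²/81 = 1
Ellipse, center (-12, -2), major axis vertical; a² = 81, b² = 56.
a = 9. Vertices at (h, k ± a).

(-12, -11) and (-12, 7)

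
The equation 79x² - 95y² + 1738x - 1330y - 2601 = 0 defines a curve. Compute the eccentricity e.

Collect terms: 79(x² + 22x) -95(y² + 14y) = 2601
79(x + 11)² -95(y + 7)² = 2601 + 9559 - 4655 = 7505
Divide by 7505: (x + 11)²/95 - (y + 7)²/79 = 1
Hyperbola, center (-11, -7), transverse axis horizontal; a² = 95, b² = 79.
c² = a² + b² = 174, so c = √174.
e = c/a = √174/√95 = √16530/95.

e = √16530/95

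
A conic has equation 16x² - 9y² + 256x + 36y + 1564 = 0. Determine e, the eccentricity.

Rearranging, 16(x² + 16x) -9(y² - 4y) = -1564.
Complete the square in x and y: 16(x + 8)² -9(y - 2)² = -1564 + 1024 - 36 = -576
Divide through by -576 to get (y - 2)²/64 - (x + 8)²/36 = 1.
Hyperbola, center (-8, 2), transverse axis vertical; a² = 64, b² = 36.
c² = a² + b² = 100, so c = 10.
e = c/a = 10/8 = 5/4.

e = 5/4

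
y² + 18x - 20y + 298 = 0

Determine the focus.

Only y is squared. Complete the square in y: (y - 10)² = -18(x + 11).
Vertex (-11, 10); 4p = -18 so p = -9/2. Opens left.
Focus is p units from the vertex along the axis: (h + p, k).

(-31/2, 10)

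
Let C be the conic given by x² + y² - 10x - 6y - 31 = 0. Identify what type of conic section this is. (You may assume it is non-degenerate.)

circle

No xy term. Coefficients of x² and y² are A = 1, C = 1.
A = C (same sign) ⇒ circle.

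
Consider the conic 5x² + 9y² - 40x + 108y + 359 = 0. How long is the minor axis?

Group the x- and y-terms: 5(x² - 8x) + 9(y² + 12y) = -359
Complete the square: 5(x - 4)² + 9(y + 6)² = -359 + 80 + 324 = 45
Divide through by 45 to get (x - 4)²/9 + (y + 6)²/5 = 1.
Ellipse, center (4, -6), major axis horizontal; a² = 9, b² = 5.
b² = 5 so b = √5; the minor axis has length 2b = 2√5.

2√5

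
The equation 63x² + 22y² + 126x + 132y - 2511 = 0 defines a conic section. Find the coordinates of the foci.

Rearranging, 63(x² + 2x) + 22(y² + 6y) = 2511.
Complete the square in x and y: 63(x + 1)² + 22(y + 3)² = 2511 + 63 + 198 = 2772
Dividing both sides by 2772: (x + 1)²/44 + (y + 3)²/126 = 1
Ellipse, center (-1, -3), major axis vertical; a² = 126, b² = 44.
c² = a² - b² = 126 - 44 = 82, so c = √82.
Foci lie on the vertical axis through the center: (h, k ± c).

(-1, -3 - √82) and (-1, -3 + √82)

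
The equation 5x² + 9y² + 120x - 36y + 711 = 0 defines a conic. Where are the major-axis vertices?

Collect terms: 5(x² + 24x) + 9(y² - 4y) = -711
Completing the square gives 5(x + 12)² + 9(y - 2)² = -711 + 720 + 36 = 45.
Dividing both sides by 45: (x + 12)²/9 + (y - 2)²/5 = 1
Ellipse, center (-12, 2), major axis horizontal; a² = 9, b² = 5.
a = 3. Vertices at (h ± a, k).

(-15, 2) and (-9, 2)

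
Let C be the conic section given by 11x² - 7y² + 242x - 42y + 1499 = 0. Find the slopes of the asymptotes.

Group the x- and y-terms: 11(x² + 22x) -7(y² + 6y) = -1499
Completing the square gives 11(x + 11)² -7(y + 3)² = -1499 + 1331 - 63 = -231.
Dividing both sides by -231: (y + 3)²/33 - (x + 11)²/21 = 1
Hyperbola, center (-11, -3), transverse axis vertical; a² = 33, b² = 21.
For a vertical hyperbola the asymptotes have slope ±a/b.
Here that is ±√33/√21 = ±√77/7.

√77/7 and -√77/7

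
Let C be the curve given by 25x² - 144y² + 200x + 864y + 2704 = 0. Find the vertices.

(-4, -2) and (-4, 8)

Group the x- and y-terms: 25(x² + 8x) -144(y² - 6y) = -2704
25(x + 4)² -144(y - 3)² = -2704 + 400 - 1296 = -3600
Divide through by -3600 to get (y - 3)²/25 - (x + 4)²/144 = 1.
Hyperbola, center (-4, 3), transverse axis vertical; a² = 25, b² = 144.
a = 5. Vertices at (h, k ± a).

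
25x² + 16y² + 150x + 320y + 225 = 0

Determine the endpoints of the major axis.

Collect terms: 25(x² + 6x) + 16(y² + 20y) = -225
25(x + 3)² + 16(y + 10)² = -225 + 225 + 1600 = 1600
Dividing both sides by 1600: (x + 3)²/64 + (y + 10)²/100 = 1
Ellipse, center (-3, -10), major axis vertical; a² = 100, b² = 64.
a = 10. Vertices at (h, k ± a).

(-3, -20) and (-3, 0)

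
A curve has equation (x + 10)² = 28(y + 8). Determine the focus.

(-10, -1)

Vertex (-10, -8); 4p = 28 so p = 7. Opens up.
Focus is p units from the vertex along the axis: (h, k + p).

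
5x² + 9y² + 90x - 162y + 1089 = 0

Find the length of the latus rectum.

Rearranging, 5(x² + 18x) + 9(y² - 18y) = -1089.
Complete the square in x and y: 5(x + 9)² + 9(y - 9)² = -1089 + 405 + 729 = 45
Divide by 45: (x + 9)²/9 + (y - 9)²/5 = 1
Ellipse, center (-9, 9), major axis horizontal; a² = 9, b² = 5.
Latus rectum length = 2b²/a = 2·5/3 = 10/3.

10/3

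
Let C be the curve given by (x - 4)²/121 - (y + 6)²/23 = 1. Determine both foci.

(-8, -6) and (16, -6)

Center (4, -6). The positive term is the x-term, so the transverse axis is horizontal; a² = 121, b² = 23.
c² = a² + b² = 121 + 23 = 144, so c = 12.
Foci lie on the horizontal axis through the center: (h ± c, k).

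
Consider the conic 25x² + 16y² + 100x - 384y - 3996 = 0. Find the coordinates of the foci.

25(x² + 4x) + 16(y² - 24y) = 3996
Complete the square: 25(x + 2)² + 16(y - 12)² = 3996 + 100 + 2304 = 6400
Divide by 6400: (x + 2)²/256 + (y - 12)²/400 = 1
Ellipse, center (-2, 12), major axis vertical; a² = 400, b² = 256.
c² = a² - b² = 400 - 256 = 144, so c = 12.
Foci lie on the vertical axis through the center: (h, k ± c).

(-2, 0) and (-2, 24)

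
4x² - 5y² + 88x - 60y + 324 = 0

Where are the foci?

(-11, -9) and (-11, -3)

Rearranging, 4(x² + 22x) -5(y² + 12y) = -324.
Complete the square in x and y: 4(x + 11)² -5(y + 6)² = -324 + 484 - 180 = -20
Divide by -20: (y + 6)²/4 - (x + 11)²/5 = 1
Hyperbola, center (-11, -6), transverse axis vertical; a² = 4, b² = 5.
c² = a² + b² = 4 + 5 = 9, so c = 3.
Foci lie on the vertical axis through the center: (h, k ± c).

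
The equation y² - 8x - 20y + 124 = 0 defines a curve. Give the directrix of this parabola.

x = 1

Only y is squared. Complete the square in y: (y - 10)² = 8(x - 3).
Vertex (3, 10); 4p = 8 so p = 2. Opens right.
Directrix is the vertical line x = h − p = 3 − (2) = 1.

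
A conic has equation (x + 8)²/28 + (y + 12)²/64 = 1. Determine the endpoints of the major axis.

Center (-8, -12). The larger denominator 64 sits under the y-term, so the major axis is vertical; a² = 64, b² = 28.
a = 8. Vertices at (h, k ± a).

(-8, -20) and (-8, -4)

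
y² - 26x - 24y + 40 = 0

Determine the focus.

(5/2, 12)

Only y is squared. Complete the square in y: (y - 12)² = 26(x + 4).
Vertex (-4, 12); 4p = 26 so p = 13/2. Opens right.
Focus is p units from the vertex along the axis: (h + p, k).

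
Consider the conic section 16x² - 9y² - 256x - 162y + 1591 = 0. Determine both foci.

(8, -24) and (8, 6)

Group: 16(x² - 16x) -9(y² + 18y) = -1591
Complete the square in x and y: 16(x - 8)² -9(y + 9)² = -1591 + 1024 - 729 = -1296
Divide through by -1296 to get (y + 9)²/144 - (x - 8)²/81 = 1.
Hyperbola, center (8, -9), transverse axis vertical; a² = 144, b² = 81.
c² = a² + b² = 144 + 81 = 225, so c = 15.
Foci lie on the vertical axis through the center: (h, k ± c).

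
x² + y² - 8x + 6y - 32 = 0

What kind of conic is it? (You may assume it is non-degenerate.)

No xy term. Coefficients of x² and y² are A = 1, C = 1.
A = C (same sign) ⇒ circle.

circle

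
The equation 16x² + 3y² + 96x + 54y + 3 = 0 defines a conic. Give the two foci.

(-3, -9 - 2√26) and (-3, -9 + 2√26)

Group the x- and y-terms: 16(x² + 6x) + 3(y² + 18y) = -3
16(x + 3)² + 3(y + 9)² = -3 + 144 + 243 = 384
Dividing both sides by 384: (x + 3)²/24 + (y + 9)²/128 = 1
Ellipse, center (-3, -9), major axis vertical; a² = 128, b² = 24.
c² = a² - b² = 128 - 24 = 104, so c = 2√26.
Foci lie on the vertical axis through the center: (h, k ± c).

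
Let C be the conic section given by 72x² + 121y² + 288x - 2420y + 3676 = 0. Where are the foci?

(-9, 10) and (5, 10)

Rearranging, 72(x² + 4x) + 121(y² - 20y) = -3676.
Completing the square gives 72(x + 2)² + 121(y - 10)² = -3676 + 288 + 12100 = 8712.
Divide through by 8712 to get (x + 2)²/121 + (y - 10)²/72 = 1.
Ellipse, center (-2, 10), major axis horizontal; a² = 121, b² = 72.
c² = a² - b² = 121 - 72 = 49, so c = 7.
Foci lie on the horizontal axis through the center: (h ± c, k).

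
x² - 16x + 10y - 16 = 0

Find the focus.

Only x is squared. Complete the square in x: (x - 8)² = -10(y - 8).
Vertex (8, 8); 4p = -10 so p = -5/2. Opens down.
Focus is p units from the vertex along the axis: (h, k + p).

(8, 11/2)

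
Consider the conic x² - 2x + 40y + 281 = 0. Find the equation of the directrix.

Only x is squared. Complete the square in x: (x - 1)² = -40(y + 7).
Vertex (1, -7); 4p = -40 so p = -10. Opens down.
Directrix is the horizontal line y = k − p = -7 − (-10) = 3.

y = 3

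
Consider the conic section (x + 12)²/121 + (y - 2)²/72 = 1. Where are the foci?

(-19, 2) and (-5, 2)

Center (-12, 2). The larger denominator 121 sits under the x-term, so the major axis is horizontal; a² = 121, b² = 72.
c² = a² - b² = 121 - 72 = 49, so c = 7.
Foci lie on the horizontal axis through the center: (h ± c, k).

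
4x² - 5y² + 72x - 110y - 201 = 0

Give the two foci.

(-9, -17) and (-9, -5)

Rearranging, 4(x² + 18x) -5(y² + 22y) = 201.
Complete the square: 4(x + 9)² -5(y + 11)² = 201 + 324 - 605 = -80
Divide through by -80 to get (y + 11)²/16 - (x + 9)²/20 = 1.
Hyperbola, center (-9, -11), transverse axis vertical; a² = 16, b² = 20.
c² = a² + b² = 16 + 20 = 36, so c = 6.
Foci lie on the vertical axis through the center: (h, k ± c).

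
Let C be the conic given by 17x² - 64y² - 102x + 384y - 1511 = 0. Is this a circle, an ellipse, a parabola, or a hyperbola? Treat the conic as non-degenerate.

hyperbola

No xy term. Coefficients of x² and y² are A = 17, C = -64.
A and C have opposite signs ⇒ hyperbola.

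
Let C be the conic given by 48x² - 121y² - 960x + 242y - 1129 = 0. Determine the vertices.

(-1, 1) and (21, 1)

Group the x- and y-terms: 48(x² - 20x) -121(y² - 2y) = 1129
Complete the square: 48(x - 10)² -121(y - 1)² = 1129 + 4800 - 121 = 5808
Divide by 5808: (x - 10)²/121 - (y - 1)²/48 = 1
Hyperbola, center (10, 1), transverse axis horizontal; a² = 121, b² = 48.
a = 11. Vertices at (h ± a, k).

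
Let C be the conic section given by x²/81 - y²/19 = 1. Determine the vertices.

(-9, 0) and (9, 0)

Center (0, 0). The positive term is the x-term, so the transverse axis is horizontal; a² = 81, b² = 19.
a = 9. Vertices at (h ± a, k).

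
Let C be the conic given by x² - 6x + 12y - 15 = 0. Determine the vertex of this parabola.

(3, 2)

Only x is squared. Complete the square in x: (x - 3)² = -12(y - 2).
Vertex (3, 2); 4p = -12 so p = -3. Opens down.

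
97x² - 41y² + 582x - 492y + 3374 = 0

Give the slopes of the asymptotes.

√3977/41 and -√3977/41

Group the x- and y-terms: 97(x² + 6x) -41(y² + 12y) = -3374
Completing the square gives 97(x + 3)² -41(y + 6)² = -3374 + 873 - 1476 = -3977.
Divide by -3977: (y + 6)²/97 - (x + 3)²/41 = 1
Hyperbola, center (-3, -6), transverse axis vertical; a² = 97, b² = 41.
For a vertical hyperbola the asymptotes have slope ±a/b.
Here that is ±√97/√41 = ±√3977/41.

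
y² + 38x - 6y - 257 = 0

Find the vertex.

Only y is squared. Complete the square in y: (y - 3)² = -38(x - 7).
Vertex (7, 3); 4p = -38 so p = -19/2. Opens left.

(7, 3)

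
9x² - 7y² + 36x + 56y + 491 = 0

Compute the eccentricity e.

e = 4/3

Group the x- and y-terms: 9(x² + 4x) -7(y² - 8y) = -491
Complete the square: 9(x + 2)² -7(y - 4)² = -491 + 36 - 112 = -567
Dividing both sides by -567: (y - 4)²/81 - (x + 2)²/63 = 1
Hyperbola, center (-2, 4), transverse axis vertical; a² = 81, b² = 63.
c² = a² + b² = 144, so c = 12.
e = c/a = 12/9 = 4/3.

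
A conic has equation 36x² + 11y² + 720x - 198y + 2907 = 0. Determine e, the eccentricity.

Rearranging, 36(x² + 20x) + 11(y² - 18y) = -2907.
Completing the square gives 36(x + 10)² + 11(y - 9)² = -2907 + 3600 + 891 = 1584.
Divide through by 1584 to get (x + 10)²/44 + (y - 9)²/144 = 1.
Ellipse, center (-10, 9), major axis vertical; a² = 144, b² = 44.
c² = a² - b² = 100, so c = 10.
e = c/a = 10/12 = 5/6.

e = 5/6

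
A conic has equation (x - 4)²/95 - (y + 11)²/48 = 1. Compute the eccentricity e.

e = √13585/95

Center (4, -11). The positive term is the x-term, so the transverse axis is horizontal; a² = 95, b² = 48.
c² = a² + b² = 143, so c = √143.
e = c/a = √143/√95 = √13585/95.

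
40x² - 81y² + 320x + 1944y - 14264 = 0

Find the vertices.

Group: 40(x² + 8x) -81(y² - 24y) = 14264
Complete the square in x and y: 40(x + 4)² -81(y - 12)² = 14264 + 640 - 11664 = 3240
Dividing both sides by 3240: (x + 4)²/81 - (y - 12)²/40 = 1
Hyperbola, center (-4, 12), transverse axis horizontal; a² = 81, b² = 40.
a = 9. Vertices at (h ± a, k).

(-13, 12) and (5, 12)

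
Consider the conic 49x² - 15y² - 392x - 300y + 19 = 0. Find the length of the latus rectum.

49(x² - 8x) -15(y² + 20y) = -19
Complete the square in x and y: 49(x - 4)² -15(y + 10)² = -19 + 784 - 1500 = -735
Divide through by -735 to get (y + 10)²/49 - (x - 4)²/15 = 1.
Hyperbola, center (4, -10), transverse axis vertical; a² = 49, b² = 15.
Latus rectum length = 2b²/a = 2·15/7 = 30/7.

30/7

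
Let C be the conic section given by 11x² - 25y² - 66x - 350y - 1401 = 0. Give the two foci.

(-3, -7) and (9, -7)

Collect terms: 11(x² - 6x) -25(y² + 14y) = 1401
Complete the square in x and y: 11(x - 3)² -25(y + 7)² = 1401 + 99 - 1225 = 275
Dividing both sides by 275: (x - 3)²/25 - (y + 7)²/11 = 1
Hyperbola, center (3, -7), transverse axis horizontal; a² = 25, b² = 11.
c² = a² + b² = 25 + 11 = 36, so c = 6.
Foci lie on the horizontal axis through the center: (h ± c, k).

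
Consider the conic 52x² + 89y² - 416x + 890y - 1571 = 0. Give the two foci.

Rearranging, 52(x² - 8x) + 89(y² + 10y) = 1571.
Completing the square gives 52(x - 4)² + 89(y + 5)² = 1571 + 832 + 2225 = 4628.
Divide by 4628: (x - 4)²/89 + (y + 5)²/52 = 1
Ellipse, center (4, -5), major axis horizontal; a² = 89, b² = 52.
c² = a² - b² = 89 - 52 = 37, so c = √37.
Foci lie on the horizontal axis through the center: (h ± c, k).

(4 - √37, -5) and (4 + √37, -5)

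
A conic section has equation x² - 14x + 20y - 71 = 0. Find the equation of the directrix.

Only x is squared. Complete the square in x: (x - 7)² = -20(y - 6).
Vertex (7, 6); 4p = -20 so p = -5. Opens down.
Directrix is the horizontal line y = k − p = 6 − (-5) = 11.

y = 11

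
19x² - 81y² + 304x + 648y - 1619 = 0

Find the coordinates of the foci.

Group the x- and y-terms: 19(x² + 16x) -81(y² - 8y) = 1619
19(x + 8)² -81(y - 4)² = 1619 + 1216 - 1296 = 1539
Dividing both sides by 1539: (x + 8)²/81 - (y - 4)²/19 = 1
Hyperbola, center (-8, 4), transverse axis horizontal; a² = 81, b² = 19.
c² = a² + b² = 81 + 19 = 100, so c = 10.
Foci lie on the horizontal axis through the center: (h ± c, k).

(-18, 4) and (2, 4)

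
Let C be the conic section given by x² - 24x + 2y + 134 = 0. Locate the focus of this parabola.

(12, 9/2)

Only x is squared. Complete the square in x: (x - 12)² = -2(y - 5).
Vertex (12, 5); 4p = -2 so p = -1/2. Opens down.
Focus is p units from the vertex along the axis: (h, k + p).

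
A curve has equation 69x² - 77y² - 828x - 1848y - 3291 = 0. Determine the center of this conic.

Group: 69(x² - 12x) -77(y² + 24y) = 3291
69(x - 6)² -77(y + 12)² = 3291 + 2484 - 11088 = -5313
Dividing both sides by -5313: (y + 12)²/69 - (x - 6)²/77 = 1
Hyperbola with center (6, -12).

(6, -12)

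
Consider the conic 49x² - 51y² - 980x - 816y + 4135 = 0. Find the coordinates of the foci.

Group the x- and y-terms: 49(x² - 20x) -51(y² + 16y) = -4135
49(x - 10)² -51(y + 8)² = -4135 + 4900 - 3264 = -2499
Divide through by -2499 to get (y + 8)²/49 - (x - 10)²/51 = 1.
Hyperbola, center (10, -8), transverse axis vertical; a² = 49, b² = 51.
c² = a² + b² = 49 + 51 = 100, so c = 10.
Foci lie on the vertical axis through the center: (h, k ± c).

(10, -18) and (10, 2)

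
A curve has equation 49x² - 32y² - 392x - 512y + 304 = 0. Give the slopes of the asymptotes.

7√2/8 and -7√2/8

Group the x- and y-terms: 49(x² - 8x) -32(y² + 16y) = -304
Complete the square in x and y: 49(x - 4)² -32(y + 8)² = -304 + 784 - 2048 = -1568
Divide by -1568: (y + 8)²/49 - (x - 4)²/32 = 1
Hyperbola, center (4, -8), transverse axis vertical; a² = 49, b² = 32.
For a vertical hyperbola the asymptotes have slope ±a/b.
Here that is ±7/4√2 = ±7√2/8.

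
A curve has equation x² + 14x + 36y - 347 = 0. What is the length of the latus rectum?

Only x is squared. Complete the square in x: (x + 7)² = -36(y - 11).
Vertex (-7, 11); 4p = -36 so p = -9. Opens down.
Latus rectum length = |4p| = 36.

36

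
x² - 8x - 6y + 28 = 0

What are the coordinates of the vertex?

Only x is squared. Complete the square in x: (x - 4)² = 6(y - 2).
Vertex (4, 2); 4p = 6 so p = 3/2. Opens up.

(4, 2)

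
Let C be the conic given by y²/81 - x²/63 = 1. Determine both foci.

(0, -12) and (0, 12)

Center (0, 0). The positive term is the y-term, so the transverse axis is vertical; a² = 81, b² = 63.
c² = a² + b² = 81 + 63 = 144, so c = 12.
Foci lie on the vertical axis through the center: (h, k ± c).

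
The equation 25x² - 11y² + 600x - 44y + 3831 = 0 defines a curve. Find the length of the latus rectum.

Collect terms: 25(x² + 24x) -11(y² + 4y) = -3831
25(x + 12)² -11(y + 2)² = -3831 + 3600 - 44 = -275
Divide by -275: (y + 2)²/25 - (x + 12)²/11 = 1
Hyperbola, center (-12, -2), transverse axis vertical; a² = 25, b² = 11.
Latus rectum length = 2b²/a = 2·11/5 = 22/5.

22/5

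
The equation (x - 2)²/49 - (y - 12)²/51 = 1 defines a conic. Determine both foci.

Center (2, 12). The positive term is the x-term, so the transverse axis is horizontal; a² = 49, b² = 51.
c² = a² + b² = 49 + 51 = 100, so c = 10.
Foci lie on the horizontal axis through the center: (h ± c, k).

(-8, 12) and (12, 12)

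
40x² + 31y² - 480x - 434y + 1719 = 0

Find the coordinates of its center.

Group: 40(x² - 12x) + 31(y² - 14y) = -1719
Complete the square: 40(x - 6)² + 31(y - 7)² = -1719 + 1440 + 1519 = 1240
Divide by 1240: (x - 6)²/31 + (y - 7)²/40 = 1
Ellipse with center (6, 7).

(6, 7)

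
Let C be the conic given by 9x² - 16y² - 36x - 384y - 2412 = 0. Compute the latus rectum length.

9/2

9(x² - 4x) -16(y² + 24y) = 2412
Complete the square in x and y: 9(x - 2)² -16(y + 12)² = 2412 + 36 - 2304 = 144
Divide through by 144 to get (x - 2)²/16 - (y + 12)²/9 = 1.
Hyperbola, center (2, -12), transverse axis horizontal; a² = 16, b² = 9.
Latus rectum length = 2b²/a = 2·9/4 = 9/2.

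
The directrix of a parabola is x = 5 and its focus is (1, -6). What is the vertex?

(3, -6)

The vertex is the midpoint between the focus and the directrix along the axis of symmetry.
Axis is horizontal (directrix is vertical). Vertex x-coordinate = (1 + 5)/2 = 3; y-coordinate = -6.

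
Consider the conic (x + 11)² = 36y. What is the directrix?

y = -9

Vertex (-11, 0); 4p = 36 so p = 9. Opens up.
Directrix is the horizontal line y = k − p = 0 − (9) = -9.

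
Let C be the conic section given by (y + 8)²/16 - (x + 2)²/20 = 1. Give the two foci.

Center (-2, -8). The positive term is the y-term, so the transverse axis is vertical; a² = 16, b² = 20.
c² = a² + b² = 16 + 20 = 36, so c = 6.
Foci lie on the vertical axis through the center: (h, k ± c).

(-2, -14) and (-2, -2)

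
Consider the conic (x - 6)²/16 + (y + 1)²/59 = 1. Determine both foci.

Center (6, -1). The larger denominator 59 sits under the y-term, so the major axis is vertical; a² = 59, b² = 16.
c² = a² - b² = 59 - 16 = 43, so c = √43.
Foci lie on the vertical axis through the center: (h, k ± c).

(6, -1 - √43) and (6, -1 + √43)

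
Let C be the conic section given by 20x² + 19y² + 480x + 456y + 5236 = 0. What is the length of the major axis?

Group: 20(x² + 24x) + 19(y² + 24y) = -5236
Complete the square: 20(x + 12)² + 19(y + 12)² = -5236 + 2880 + 2736 = 380
Dividing both sides by 380: (x + 12)²/19 + (y + 12)²/20 = 1
Ellipse, center (-12, -12), major axis vertical; a² = 20, b² = 19.
a² = 20 so a = 2√5; the major axis has length 2a = 4√5.

4√5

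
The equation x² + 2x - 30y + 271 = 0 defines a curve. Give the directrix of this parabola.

y = 3/2

Only x is squared. Complete the square in x: (x + 1)² = 30(y - 9).
Vertex (-1, 9); 4p = 30 so p = 15/2. Opens up.
Directrix is the horizontal line y = k − p = 9 − (15/2) = 3/2.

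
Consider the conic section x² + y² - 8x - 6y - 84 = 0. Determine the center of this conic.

Collect terms: (x² - 8x) + (y² - 6y) = 84
(x - 4)² + (y - 3)² = 84 + 16 + 9 = 109
So (x - 4)² + (y - 3)² = 109.
Circle centered at (4, 3) with r² = 109.

(4, 3)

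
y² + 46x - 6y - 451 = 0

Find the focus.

Only y is squared. Complete the square in y: (y - 3)² = -46(x - 10).
Vertex (10, 3); 4p = -46 so p = -23/2. Opens left.
Focus is p units from the vertex along the axis: (h + p, k).

(-3/2, 3)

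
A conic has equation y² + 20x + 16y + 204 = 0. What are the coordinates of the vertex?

Only y is squared. Complete the square in y: (y + 8)² = -20(x + 7).
Vertex (-7, -8); 4p = -20 so p = -5. Opens left.

(-7, -8)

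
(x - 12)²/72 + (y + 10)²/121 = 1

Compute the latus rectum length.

Center (12, -10). The larger denominator 121 sits under the y-term, so the major axis is vertical; a² = 121, b² = 72.
Latus rectum length = 2b²/a = 2·72/11 = 144/11.

144/11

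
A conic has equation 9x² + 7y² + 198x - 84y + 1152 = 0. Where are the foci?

Collect terms: 9(x² + 22x) + 7(y² - 12y) = -1152
Complete the square in x and y: 9(x + 11)² + 7(y - 6)² = -1152 + 1089 + 252 = 189
Divide by 189: (x + 11)²/21 + (y - 6)²/27 = 1
Ellipse, center (-11, 6), major axis vertical; a² = 27, b² = 21.
c² = a² - b² = 27 - 21 = 6, so c = √6.
Foci lie on the vertical axis through the center: (h, k ± c).

(-11, 6 - √6) and (-11, 6 + √6)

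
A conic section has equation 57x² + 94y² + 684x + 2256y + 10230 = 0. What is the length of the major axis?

Collect terms: 57(x² + 12x) + 94(y² + 24y) = -10230
57(x + 6)² + 94(y + 12)² = -10230 + 2052 + 13536 = 5358
Divide by 5358: (x + 6)²/94 + (y + 12)²/57 = 1
Ellipse, center (-6, -12), major axis horizontal; a² = 94, b² = 57.
a² = 94 so a = √94; the major axis has length 2a = 2√94.

2√94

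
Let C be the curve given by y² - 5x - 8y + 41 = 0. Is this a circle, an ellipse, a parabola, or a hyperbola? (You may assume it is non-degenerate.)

parabola

No xy term. Coefficients of x² and y² are A = 0, C = 1.
Exactly one squared variable ⇒ parabola.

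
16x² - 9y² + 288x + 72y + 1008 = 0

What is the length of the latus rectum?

Collect terms: 16(x² + 18x) -9(y² - 8y) = -1008
Completing the square gives 16(x + 9)² -9(y - 4)² = -1008 + 1296 - 144 = 144.
Divide through by 144 to get (x + 9)²/9 - (y - 4)²/16 = 1.
Hyperbola, center (-9, 4), transverse axis horizontal; a² = 9, b² = 16.
Latus rectum length = 2b²/a = 2·16/3 = 32/3.

32/3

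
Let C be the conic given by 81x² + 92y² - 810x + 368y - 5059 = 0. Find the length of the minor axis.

18

81(x² - 10x) + 92(y² + 4y) = 5059
Complete the square in x and y: 81(x - 5)² + 92(y + 2)² = 5059 + 2025 + 368 = 7452
Dividing both sides by 7452: (x - 5)²/92 + (y + 2)²/81 = 1
Ellipse, center (5, -2), major axis horizontal; a² = 92, b² = 81.
b² = 81 so b = 9; the minor axis has length 2b = 18.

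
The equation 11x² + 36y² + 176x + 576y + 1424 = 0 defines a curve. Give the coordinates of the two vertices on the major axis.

(-20, -8) and (4, -8)

Group: 11(x² + 16x) + 36(y² + 16y) = -1424
Complete the square: 11(x + 8)² + 36(y + 8)² = -1424 + 704 + 2304 = 1584
Dividing both sides by 1584: (x + 8)²/144 + (y + 8)²/44 = 1
Ellipse, center (-8, -8), major axis horizontal; a² = 144, b² = 44.
a = 12. Vertices at (h ± a, k).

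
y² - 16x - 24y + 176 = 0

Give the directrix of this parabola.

Only y is squared. Complete the square in y: (y - 12)² = 16(x - 2).
Vertex (2, 12); 4p = 16 so p = 4. Opens right.
Directrix is the vertical line x = h − p = 2 − (4) = -2.

x = -2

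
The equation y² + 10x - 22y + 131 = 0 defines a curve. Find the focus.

Only y is squared. Complete the square in y: (y - 11)² = -10(x + 1).
Vertex (-1, 11); 4p = -10 so p = -5/2. Opens left.
Focus is p units from the vertex along the axis: (h + p, k).

(-7/2, 11)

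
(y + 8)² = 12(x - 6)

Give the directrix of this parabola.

Vertex (6, -8); 4p = 12 so p = 3. Opens right.
Directrix is the vertical line x = h − p = 6 − (3) = 3.

x = 3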